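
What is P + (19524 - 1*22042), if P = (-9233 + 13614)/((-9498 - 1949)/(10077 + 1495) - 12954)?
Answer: -377537006862/149915135 ≈ -2518.3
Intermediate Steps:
P = -50696932/149915135 (P = 4381/(-11447/11572 - 12954) = 4381/(-149915135/11572) = 4381*(-11572/149915135) = -50696932/149915135 ≈ -0.33817)
P + (19524 - 1*22042) = -50696932/149915135 + (19524 - 1*22042) = -50696932/149915135 + (19524 - 22042) = -50696932/149915135 - 2518 = -377537006862/149915135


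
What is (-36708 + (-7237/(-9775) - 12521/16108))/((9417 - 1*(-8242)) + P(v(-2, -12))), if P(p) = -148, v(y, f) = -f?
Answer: -5779889654779/2757206762700 ≈ -2.0963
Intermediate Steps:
(-36708 + (-7237/(-9775) - 12521/16108))/((9417 - 1*(-8242)) + P(v(-2, -12))) = (-36708 + (-7237/(-9775) - 12521/16108))/((9417 - 1*(-8242)) - 148) = (-36708 + (-7237*(-1/9775) - 12521*1/16108))/((9417 + 8242) - 148) = (-36708 + (7237/9775 - 12521/16108))/(17659 - 148) = (-36708 - 5819179/157455700)/17511 = -5779889654779/157455700*1/17511 = -5779889654779/2757206762700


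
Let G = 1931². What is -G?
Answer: -3728761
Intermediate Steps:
G = 3728761
-G = -1*3728761 = -3728761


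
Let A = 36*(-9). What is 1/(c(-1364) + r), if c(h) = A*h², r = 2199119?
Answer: -1/600601585 ≈ -1.6650e-9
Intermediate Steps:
A = -324
c(h) = -324*h²
1/(c(-1364) + r) = 1/(-324*(-1364)² + 2199119) = 1/(-324*1860496 + 2199119) = 1/(-602800704 + 2199119) = 1/(-600601585) = -1/600601585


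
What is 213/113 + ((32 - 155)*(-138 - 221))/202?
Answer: 5032767/22826 ≈ 220.48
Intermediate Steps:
213/113 + ((32 - 155)*(-138 - 221))/202 = 213*(1/113) - 123*(-359)*(1/202) = 213/113 + 44157*(1/202) = 213/113 + 44157/202 = 5032767/22826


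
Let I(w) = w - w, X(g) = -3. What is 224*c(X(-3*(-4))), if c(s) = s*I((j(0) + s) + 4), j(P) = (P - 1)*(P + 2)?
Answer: 0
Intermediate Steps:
j(P) = (-1 + P)*(2 + P)
I(w) = 0
c(s) = 0 (c(s) = s*0 = 0)
224*c(X(-3*(-4))) = 224*0 = 0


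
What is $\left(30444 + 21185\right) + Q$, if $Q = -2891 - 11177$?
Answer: $37561$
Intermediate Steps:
$Q = -14068$
$\left(30444 + 21185\right) + Q = \left(30444 + 21185\right) - 14068 = 51629 - 14068 = 37561$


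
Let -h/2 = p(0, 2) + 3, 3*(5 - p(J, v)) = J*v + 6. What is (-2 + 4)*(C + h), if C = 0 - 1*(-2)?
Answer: -20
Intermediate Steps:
p(J, v) = 3 - J*v/3 (p(J, v) = 5 - (J*v + 6)/3 = 5 - (6 + J*v)/3 = 5 + (-2 - J*v/3) = 3 - J*v/3)
h = -12 (h = -2*((3 - 1/3*0*2) + 3) = -2*((3 + 0) + 3) = -2*(3 + 3) = -2*6 = -12)
C = 2 (C = 0 + 2 = 2)
(-2 + 4)*(C + h) = (-2 + 4)*(2 - 12) = 2*(-10) = -20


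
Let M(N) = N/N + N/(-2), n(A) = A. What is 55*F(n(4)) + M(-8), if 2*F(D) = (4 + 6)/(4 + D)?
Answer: 315/8 ≈ 39.375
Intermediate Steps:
F(D) = 5/(4 + D) (F(D) = ((4 + 6)/(4 + D))/2 = (10/(4 + D))/2 = 5/(4 + D))
M(N) = 1 - N/2 (M(N) = 1 + N*(-½) = 1 - N/2)
55*F(n(4)) + M(-8) = 55*(5/(4 + 4)) + (1 - ½*(-8)) = 55*(5/8) + (1 + 4) = 55*(5*(⅛)) + 5 = 55*(5/8) + 5 = 275/8 + 5 = 315/8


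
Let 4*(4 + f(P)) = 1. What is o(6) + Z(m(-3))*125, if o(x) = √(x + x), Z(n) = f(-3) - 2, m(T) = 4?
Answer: -2875/4 + 2*√3 ≈ -715.29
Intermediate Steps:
f(P) = -15/4 (f(P) = -4 + (¼)*1 = -4 + ¼ = -15/4)
Z(n) = -23/4 (Z(n) = -15/4 - 2 = -23/4)
o(x) = √2*√x (o(x) = √(2*x) = √2*√x)
o(6) + Z(m(-3))*125 = √2*√6 - 23/4*125 = 2*√3 - 2875/4 = -2875/4 + 2*√3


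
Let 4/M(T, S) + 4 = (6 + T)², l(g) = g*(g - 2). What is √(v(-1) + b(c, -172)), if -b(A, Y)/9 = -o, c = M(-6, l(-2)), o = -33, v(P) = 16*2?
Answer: I*√265 ≈ 16.279*I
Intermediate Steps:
v(P) = 32
l(g) = g*(-2 + g)
M(T, S) = 4/(-4 + (6 + T)²)
c = -1 (c = 4/(-4 + (6 - 6)²) = 4/(-4 + 0²) = 4/(-4 + 0) = 4/(-4) = 4*(-¼) = -1)
b(A, Y) = -297 (b(A, Y) = -(-9)*(-33) = -9*33 = -297)
√(v(-1) + b(c, -172)) = √(32 - 297) = √(-265) = I*√265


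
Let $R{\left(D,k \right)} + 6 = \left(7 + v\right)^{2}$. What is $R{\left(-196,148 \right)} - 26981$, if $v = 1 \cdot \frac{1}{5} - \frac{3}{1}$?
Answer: $- \frac{674234}{25} \approx -26969.0$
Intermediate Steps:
$v = - \frac{14}{5}$ ($v = 1 \cdot \frac{1}{5} - 3 = \frac{1}{5} - 3 = - \frac{14}{5} \approx -2.8$)
$R{\left(D,k \right)} = \frac{291}{25}$ ($R{\left(D,k \right)} = -6 + \left(7 - \frac{14}{5}\right)^{2} = -6 + \left(\frac{21}{5}\right)^{2} = -6 + \frac{441}{25} = \frac{291}{25}$)
$R{\left(-196,148 \right)} - 26981 = \frac{291}{25} - 26981 = - \frac{674234}{25}$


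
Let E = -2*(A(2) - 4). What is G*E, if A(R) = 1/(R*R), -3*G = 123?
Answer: -615/2 ≈ -307.50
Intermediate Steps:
G = -41 (G = -⅓*123 = -41)
A(R) = R⁻²
E = 15/2 (E = -2*(2⁻² - 4) = -2*(¼ - 4) = -2*(-15/4) = 15/2 ≈ 7.5000)
G*E = -41*15/2 = -615/2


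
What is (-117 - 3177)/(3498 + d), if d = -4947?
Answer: 366/161 ≈ 2.2733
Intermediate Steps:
(-117 - 3177)/(3498 + d) = (-117 - 3177)/(3498 - 4947) = -3294/(-1449) = -3294*(-1/1449) = 366/161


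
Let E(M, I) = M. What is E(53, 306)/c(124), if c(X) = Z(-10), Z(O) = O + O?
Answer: -53/20 ≈ -2.6500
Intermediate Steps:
Z(O) = 2*O
c(X) = -20 (c(X) = 2*(-10) = -20)
E(53, 306)/c(124) = 53/(-20) = 53*(-1/20) = -53/20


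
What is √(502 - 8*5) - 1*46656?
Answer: -46656 + √462 ≈ -46635.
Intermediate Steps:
√(502 - 8*5) - 1*46656 = √(502 - 40) - 46656 = √462 - 46656 = -46656 + √462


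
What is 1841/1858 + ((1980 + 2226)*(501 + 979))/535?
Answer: 2313362395/198806 ≈ 11636.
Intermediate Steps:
1841/1858 + ((1980 + 2226)*(501 + 979))/535 = 1841*(1/1858) + (4206*1480)*(1/535) = 1841/1858 + 6224880*(1/535) = 1841/1858 + 1244976/107 = 2313362395/198806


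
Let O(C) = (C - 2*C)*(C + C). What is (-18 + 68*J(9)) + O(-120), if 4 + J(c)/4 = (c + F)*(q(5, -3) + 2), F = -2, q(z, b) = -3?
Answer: -31810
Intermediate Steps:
J(c) = -8 - 4*c (J(c) = -16 + 4*((c - 2)*(-3 + 2)) = -16 + 4*((-2 + c)*(-1)) = -16 + 4*(2 - c) = -16 + (8 - 4*c) = -8 - 4*c)
O(C) = -2*C**2 (O(C) = (-C)*(2*C) = -2*C**2)
(-18 + 68*J(9)) + O(-120) = (-18 + 68*(-8 - 4*9)) - 2*(-120)**2 = (-18 + 68*(-8 - 36)) - 2*14400 = (-18 + 68*(-44)) - 28800 = (-18 - 2992) - 28800 = -3010 - 28800 = -31810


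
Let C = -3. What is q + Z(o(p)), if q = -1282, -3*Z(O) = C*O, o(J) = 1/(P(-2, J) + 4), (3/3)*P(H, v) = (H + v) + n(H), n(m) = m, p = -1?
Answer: -1283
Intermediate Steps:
P(H, v) = v + 2*H (P(H, v) = (H + v) + H = v + 2*H)
o(J) = 1/J (o(J) = 1/((J + 2*(-2)) + 4) = 1/((J - 4) + 4) = 1/((-4 + J) + 4) = 1/J)
Z(O) = O (Z(O) = -(-1)*O = O)
q + Z(o(p)) = -1282 + 1/(-1) = -1282 - 1 = -1283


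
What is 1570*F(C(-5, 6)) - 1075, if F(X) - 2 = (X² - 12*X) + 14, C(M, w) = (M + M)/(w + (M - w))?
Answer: -7355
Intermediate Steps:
C(M, w) = 2 (C(M, w) = (2*M)/M = 2)
F(X) = 16 + X² - 12*X (F(X) = 2 + ((X² - 12*X) + 14) = 2 + (14 + X² - 12*X) = 16 + X² - 12*X)
1570*F(C(-5, 6)) - 1075 = 1570*(16 + 2² - 12*2) - 1075 = 1570*(16 + 4 - 24) - 1075 = 1570*(-4) - 1075 = -6280 - 1075 = -7355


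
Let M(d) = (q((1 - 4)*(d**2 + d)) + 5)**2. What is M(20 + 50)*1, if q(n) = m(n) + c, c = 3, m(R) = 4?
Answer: 144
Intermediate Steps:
q(n) = 7 (q(n) = 4 + 3 = 7)
M(d) = 144 (M(d) = (7 + 5)**2 = 12**2 = 144)
M(20 + 50)*1 = 144*1 = 144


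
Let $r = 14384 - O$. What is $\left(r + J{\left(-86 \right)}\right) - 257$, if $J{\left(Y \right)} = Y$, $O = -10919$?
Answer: $24960$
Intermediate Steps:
$r = 25303$ ($r = 14384 - -10919 = 14384 + 10919 = 25303$)
$\left(r + J{\left(-86 \right)}\right) - 257 = \left(25303 - 86\right) - 257 = 25217 - 257 = 24960$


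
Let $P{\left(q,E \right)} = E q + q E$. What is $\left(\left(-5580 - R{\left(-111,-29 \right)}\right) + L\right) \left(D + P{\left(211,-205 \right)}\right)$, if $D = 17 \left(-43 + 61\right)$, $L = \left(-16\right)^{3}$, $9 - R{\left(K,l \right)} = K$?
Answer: $844454384$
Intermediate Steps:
$R{\left(K,l \right)} = 9 - K$
$L = -4096$
$D = 306$ ($D = 17 \cdot 18 = 306$)
$P{\left(q,E \right)} = 2 E q$ ($P{\left(q,E \right)} = E q + E q = 2 E q$)
$\left(\left(-5580 - R{\left(-111,-29 \right)}\right) + L\right) \left(D + P{\left(211,-205 \right)}\right) = \left(\left(-5580 - \left(9 - -111\right)\right) - 4096\right) \left(306 + 2 \left(-205\right) 211\right) = \left(\left(-5580 - \left(9 + 111\right)\right) - 4096\right) \left(306 - 86510\right) = \left(\left(-5580 - 120\right) - 4096\right) \left(-86204\right) = \left(-5700 - 4096\right) \left(-86204\right) = \left(-9796\right) \left(-86204\right) = 844454384$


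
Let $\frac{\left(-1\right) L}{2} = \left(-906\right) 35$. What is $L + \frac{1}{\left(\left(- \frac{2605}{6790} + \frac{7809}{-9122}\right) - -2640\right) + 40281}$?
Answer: $\frac{8429724321449179}{132919021103} \approx 63420.0$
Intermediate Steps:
$L = 63420$ ($L = - 2 \left(\left(-906\right) 35\right) = \left(-2\right) \left(-31710\right) = 63420$)
$L + \frac{1}{\left(\left(- \frac{2605}{6790} + \frac{7809}{-9122}\right) - -2640\right) + 40281} = 63420 + \frac{1}{\left(\left(- \frac{2605}{6790} + \frac{7809}{-9122}\right) - -2640\right) + 40281} = 63420 + \frac{1}{\left(\left(\left(-2605\right) \frac{1}{6790} + 7809 \left(- \frac{1}{9122}\right)\right) + 2640\right) + 40281} = 63420 + \frac{1}{\left(\left(- \frac{521}{1358} - \frac{7809}{9122}\right) + 2640\right) + 40281} = 63420 + \frac{1}{\left(- \frac{3839296}{3096919} + 2640\right) + 40281} = 63420 + \frac{1}{\frac{8172026864}{3096919} + 40281} = 63420 + \frac{1}{\frac{132919021103}{3096919}} = 63420 + \frac{3096919}{132919021103} = \frac{8429724321449179}{132919021103}$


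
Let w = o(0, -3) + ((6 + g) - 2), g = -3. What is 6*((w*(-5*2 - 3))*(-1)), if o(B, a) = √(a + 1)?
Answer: 78 + 78*I*√2 ≈ 78.0 + 110.31*I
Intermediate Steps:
o(B, a) = √(1 + a)
w = 1 + I*√2 (w = √(1 - 3) + ((6 - 3) - 2) = √(-2) + (3 - 2) = I*√2 + 1 = 1 + I*√2 ≈ 1.0 + 1.4142*I)
6*((w*(-5*2 - 3))*(-1)) = 6*(((1 + I*√2)*(-5*2 - 3))*(-1)) = 6*(((1 + I*√2)*(-10 - 3))*(-1)) = 6*(((1 + I*√2)*(-13))*(-1)) = 6*((-13 - 13*I*√2)*(-1)) = 6*(13 + 13*I*√2) = 78 + 78*I*√2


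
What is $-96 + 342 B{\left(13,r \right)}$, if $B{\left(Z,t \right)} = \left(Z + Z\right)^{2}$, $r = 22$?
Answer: $231096$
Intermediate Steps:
$B{\left(Z,t \right)} = 4 Z^{2}$ ($B{\left(Z,t \right)} = \left(2 Z\right)^{2} = 4 Z^{2}$)
$-96 + 342 B{\left(13,r \right)} = -96 + 342 \cdot 4 \cdot 13^{2} = -96 + 342 \cdot 4 \cdot 169 = -96 + 342 \cdot 676 = -96 + 231192 = 231096$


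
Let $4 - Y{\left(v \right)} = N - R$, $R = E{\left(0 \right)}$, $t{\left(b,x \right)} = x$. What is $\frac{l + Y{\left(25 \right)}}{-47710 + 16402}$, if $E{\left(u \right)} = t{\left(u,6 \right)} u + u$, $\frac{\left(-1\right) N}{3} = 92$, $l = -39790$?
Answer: $\frac{6585}{5218} \approx 1.262$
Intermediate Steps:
$N = -276$ ($N = \left(-3\right) 92 = -276$)
$E{\left(u \right)} = 7 u$ ($E{\left(u \right)} = 6 u + u = 7 u$)
$R = 0$ ($R = 7 \cdot 0 = 0$)
$Y{\left(v \right)} = 280$ ($Y{\left(v \right)} = 4 - \left(-276 - 0\right) = 4 - \left(-276 + 0\right) = 4 - -276 = 4 + 276 = 280$)
$\frac{l + Y{\left(25 \right)}}{-47710 + 16402} = \frac{-39790 + 280}{-47710 + 16402} = - \frac{39510}{-31308} = \left(-39510\right) \left(- \frac{1}{31308}\right) = \frac{6585}{5218}$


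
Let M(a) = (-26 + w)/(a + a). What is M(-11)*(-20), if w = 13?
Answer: -130/11 ≈ -11.818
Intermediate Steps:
M(a) = -13/(2*a) (M(a) = (-26 + 13)/(a + a) = -13*1/(2*a) = -13/(2*a))
M(-11)*(-20) = -13/2/(-11)*(-20) = -13/2*(-1/11)*(-20) = (13/22)*(-20) = -130/11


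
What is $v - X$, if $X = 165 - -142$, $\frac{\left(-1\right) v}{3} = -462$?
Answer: $1079$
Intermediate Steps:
$v = 1386$ ($v = \left(-3\right) \left(-462\right) = 1386$)
$X = 307$ ($X = 165 + 142 = 307$)
$v - X = 1386 - 307 = 1079$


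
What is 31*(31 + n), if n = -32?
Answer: -31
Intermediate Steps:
31*(31 + n) = 31*(31 - 32) = 31*(-1) = -31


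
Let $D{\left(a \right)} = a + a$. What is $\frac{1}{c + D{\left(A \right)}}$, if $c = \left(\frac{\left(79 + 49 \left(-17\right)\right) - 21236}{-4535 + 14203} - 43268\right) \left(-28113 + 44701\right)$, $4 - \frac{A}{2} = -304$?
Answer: $- \frac{2417}{1734840619314} \approx -1.3932 \cdot 10^{-9}$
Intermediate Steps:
$A = 616$ ($A = 8 - -608 = 8 + 608 = 616$)
$D{\left(a \right)} = 2 a$
$c = - \frac{1734843597058}{2417}$ ($c = \left(\frac{\left(79 - 833\right) - 21236}{9668} - 43268\right) 16588 = \left(\left(-754 - 21236\right) \frac{1}{9668} - 43268\right) 16588 = \left(\left(-21990\right) \frac{1}{9668} - 43268\right) 16588 = \left(- \frac{10995}{4834} - 43268\right) 16588 = \left(- \frac{209168507}{4834}\right) 16588 = - \frac{1734843597058}{2417} \approx -7.1777 \cdot 10^{8}$)
$\frac{1}{c + D{\left(A \right)}} = \frac{1}{- \frac{1734843597058}{2417} + 2 \cdot 616} = \frac{1}{- \frac{1734843597058}{2417} + 1232} = \frac{1}{- \frac{1734840619314}{2417}} = - \frac{2417}{1734840619314}$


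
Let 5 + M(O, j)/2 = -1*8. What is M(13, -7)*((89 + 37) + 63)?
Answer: -4914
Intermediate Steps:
M(O, j) = -26 (M(O, j) = -10 + 2*(-1*8) = -10 + 2*(-8) = -10 - 16 = -26)
M(13, -7)*((89 + 37) + 63) = -26*((89 + 37) + 63) = -26*(126 + 63) = -26*189 = -4914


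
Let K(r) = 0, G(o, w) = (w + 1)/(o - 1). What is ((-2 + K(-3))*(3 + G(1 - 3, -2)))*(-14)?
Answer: 280/3 ≈ 93.333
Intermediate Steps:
G(o, w) = (1 + w)/(-1 + o)
((-2 + K(-3))*(3 + G(1 - 3, -2)))*(-14) = ((-2 + 0)*(3 + (1 - 2)/(-1 + (1 - 3))))*(-14) = -2*(3 - 1/(-1 - 2))*(-14) = -2*(3 - 1/(-3))*(-14) = -2*(3 - 1/3*(-1))*(-14) = -2*(3 + 1/3)*(-14) = -2*10/3*(-14) = -20/3*(-14) = 280/3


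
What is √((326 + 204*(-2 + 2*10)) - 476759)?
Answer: 3*I*√52529 ≈ 687.58*I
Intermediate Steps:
√((326 + 204*(-2 + 2*10)) - 476759) = √((326 + 204*(-2 + 20)) - 476759) = √((326 + 204*18) - 476759) = √((326 + 3672) - 476759) = √(3998 - 476759) = √(-472761) = 3*I*√52529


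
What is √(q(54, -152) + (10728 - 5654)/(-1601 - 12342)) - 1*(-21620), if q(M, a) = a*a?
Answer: 21620 + √4491514334114/13943 ≈ 21772.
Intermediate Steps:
q(M, a) = a²
√(q(54, -152) + (10728 - 5654)/(-1601 - 12342)) - 1*(-21620) = √((-152)² + (10728 - 5654)/(-1601 - 12342)) - 1*(-21620) = √(23104 + 5074/(-13943)) + 21620 = √(23104 + 5074*(-1/13943)) + 21620 = √(23104 - 5074/13943) + 21620 = √(322133998/13943) + 21620 = √4491514334114/13943 + 21620 = 21620 + √4491514334114/13943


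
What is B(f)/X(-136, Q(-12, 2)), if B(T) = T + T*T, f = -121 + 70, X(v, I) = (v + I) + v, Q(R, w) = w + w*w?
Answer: -1275/133 ≈ -9.5865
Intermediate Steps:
Q(R, w) = w + w²
X(v, I) = I + 2*v (X(v, I) = (I + v) + v = I + 2*v)
f = -51
B(T) = T + T²
B(f)/X(-136, Q(-12, 2)) = (-51*(1 - 51))/(2*(1 + 2) + 2*(-136)) = (-51*(-50))/(2*3 - 272) = 2550/(6 - 272) = 2550/(-266) = 2550*(-1/266) = -1275/133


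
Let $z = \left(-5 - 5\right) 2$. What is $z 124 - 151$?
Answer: $-2631$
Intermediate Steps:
$z = -20$ ($z = \left(-10\right) 2 = -20$)
$z 124 - 151 = \left(-20\right) 124 - 151 = -2480 - 151 = -2631$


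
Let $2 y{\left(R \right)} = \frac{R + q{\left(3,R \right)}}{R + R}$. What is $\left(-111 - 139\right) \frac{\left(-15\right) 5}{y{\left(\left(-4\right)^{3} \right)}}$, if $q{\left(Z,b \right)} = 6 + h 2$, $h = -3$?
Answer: $75000$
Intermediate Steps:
$q{\left(Z,b \right)} = 0$ ($q{\left(Z,b \right)} = 6 - 6 = 0$)
$y{\left(R \right)} = \frac{1}{4}$ ($y{\left(R \right)} = \frac{\left(R + 0\right) \frac{1}{R + R}}{2} = \frac{R \frac{1}{2 R}}{2} = \frac{1}{2} \cdot \frac{1}{2} = \frac{1}{4}$)
$\left(-111 - 139\right) \frac{\left(-15\right) 5}{y{\left(\left(-4\right)^{3} \right)}} = \left(-111 - 139\right) \left(-15\right) 5 \frac{1}{\frac{1}{4}} = - 250 \left(\left(-75\right) 4\right) = \left(-250\right) \left(-300\right) = 75000$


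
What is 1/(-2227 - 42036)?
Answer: -1/44263 ≈ -2.2592e-5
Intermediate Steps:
1/(-2227 - 42036) = 1/(-44263) = -1/44263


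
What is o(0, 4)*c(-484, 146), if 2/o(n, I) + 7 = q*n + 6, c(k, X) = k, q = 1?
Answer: 968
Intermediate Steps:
o(n, I) = 2/(-1 + n) (o(n, I) = 2/(-7 + (1*n + 6)) = 2/(-7 + (n + 6)) = 2/(-7 + (6 + n)) = 2/(-1 + n))
o(0, 4)*c(-484, 146) = (2/(-1 + 0))*(-484) = (2/(-1))*(-484) = (2*(-1))*(-484) = -2*(-484) = 968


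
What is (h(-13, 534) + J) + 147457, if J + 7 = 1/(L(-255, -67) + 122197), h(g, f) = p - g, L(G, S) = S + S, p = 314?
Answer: 18038103952/122063 ≈ 1.4778e+5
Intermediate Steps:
L(G, S) = 2*S
h(g, f) = 314 - g
J = -854440/122063 (J = -7 + 1/(2*(-67) + 122197) = -7 + 1/(-134 + 122197) = -7 + 1/122063 = -854440/122063 ≈ -7.0000)
(h(-13, 534) + J) + 147457 = ((314 - 1*(-13)) - 854440/122063) + 147457 = ((314 + 13) - 854440/122063) + 147457 = (327 - 854440/122063) + 147457 = 39060161/122063 + 147457 = 18038103952/122063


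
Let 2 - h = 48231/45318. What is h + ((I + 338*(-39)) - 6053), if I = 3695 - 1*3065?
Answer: -281032995/15106 ≈ -18604.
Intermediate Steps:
I = 630 (I = 3695 - 3065 = 630)
h = 14135/15106 (h = 2 - 48231/45318 = 2 - 1*16077/15106 = 2 - 16077/15106 = 14135/15106 ≈ 0.93572)
h + ((I + 338*(-39)) - 6053) = 14135/15106 + ((630 + 338*(-39)) - 6053) = 14135/15106 + ((630 - 13182) - 6053) = 14135/15106 + (-12552 - 6053) = 14135/15106 - 18605 = -281032995/15106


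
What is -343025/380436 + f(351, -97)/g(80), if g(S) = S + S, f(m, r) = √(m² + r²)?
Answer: -343025/380436 + √132610/160 ≈ 1.3743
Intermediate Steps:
g(S) = 2*S
-343025/380436 + f(351, -97)/g(80) = -343025/380436 + √(351² + (-97)²)/((2*80)) = -343025*1/380436 + √(123201 + 9409)/160 = -343025/380436 + √132610*(1/160) = -343025/380436 + √132610/160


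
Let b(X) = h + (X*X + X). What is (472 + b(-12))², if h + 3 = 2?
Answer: 363609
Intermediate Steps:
h = -1 (h = -3 + 2 = -1)
b(X) = -1 + X + X² (b(X) = -1 + (X*X + X) = -1 + (X² + X) = -1 + (X + X²) = -1 + X + X²)
(472 + b(-12))² = (472 + (-1 - 12 + (-12)²))² = (472 + (-1 - 12 + 144))² = (472 + 131)² = 603² = 363609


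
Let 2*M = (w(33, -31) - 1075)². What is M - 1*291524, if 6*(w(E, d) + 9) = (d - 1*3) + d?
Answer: 22162033/72 ≈ 3.0781e+5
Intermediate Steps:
w(E, d) = -19/2 + d/3 (w(E, d) = -9 + ((d - 1*3) + d)/6 = -9 + ((d - 3) + d)/6 = -9 + ((-3 + d) + d)/6 = -9 + (-3 + 2*d)/6 = -9 + (-½ + d/3) = -19/2 + d/3)
M = 43151761/72 (M = ((-19/2 + (⅓)*(-31)) - 1075)²/2 = ((-19/2 - 31/3) - 1075)²/2 = (-119/6 - 1075)²/2 = (-6569/6)²/2 = (½)*(43151761/36) = 43151761/72 ≈ 5.9933e+5)
M - 1*291524 = 43151761/72 - 1*291524 = 43151761/72 - 291524 = 22162033/72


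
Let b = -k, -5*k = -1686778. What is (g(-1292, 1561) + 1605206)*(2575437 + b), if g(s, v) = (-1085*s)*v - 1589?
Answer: 24505252754797259/5 ≈ 4.9010e+15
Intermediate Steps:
g(s, v) = -1589 - 1085*s*v (g(s, v) = -1085*s*v - 1589 = -1589 - 1085*s*v)
k = 1686778/5 (k = -⅕*(-1686778) = 1686778/5 ≈ 3.3736e+5)
b = -1686778/5 (b = -1*1686778/5 = -1686778/5 ≈ -3.3736e+5)
(g(-1292, 1561) + 1605206)*(2575437 + b) = ((-1589 - 1085*(-1292)*1561) + 1605206)*(2575437 - 1686778/5) = ((-1589 + 2188241020) + 1605206)*(11190407/5) = (2188239431 + 1605206)*(11190407/5) = 2189844637*(11190407/5) = 24505252754797259/5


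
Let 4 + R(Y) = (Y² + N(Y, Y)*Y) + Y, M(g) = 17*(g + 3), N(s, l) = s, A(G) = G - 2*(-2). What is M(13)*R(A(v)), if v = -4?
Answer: -1088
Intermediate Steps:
A(G) = 4 + G (A(G) = G + 4 = 4 + G)
M(g) = 51 + 17*g (M(g) = 17*(3 + g) = 51 + 17*g)
R(Y) = -4 + Y + 2*Y² (R(Y) = -4 + ((Y² + Y*Y) + Y) = -4 + ((Y² + Y²) + Y) = -4 + (2*Y² + Y) = -4 + (Y + 2*Y²) = -4 + Y + 2*Y²)
M(13)*R(A(v)) = (51 + 17*13)*(-4 + (4 - 4) + 2*(4 - 4)²) = (51 + 221)*(-4 + 0 + 2*0²) = 272*(-4 + 0 + 2*0) = 272*(-4 + 0 + 0) = 272*(-4) = -1088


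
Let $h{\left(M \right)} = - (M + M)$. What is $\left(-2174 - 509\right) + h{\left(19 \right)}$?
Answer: $-2721$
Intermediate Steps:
$h{\left(M \right)} = - 2 M$
$\left(-2174 - 509\right) + h{\left(19 \right)} = \left(-2174 - 509\right) - 38 = -2683 - 38 = -2721$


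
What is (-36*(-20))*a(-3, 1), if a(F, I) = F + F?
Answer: -4320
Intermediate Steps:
a(F, I) = 2*F
(-36*(-20))*a(-3, 1) = (-36*(-20))*(2*(-3)) = 720*(-6) = -4320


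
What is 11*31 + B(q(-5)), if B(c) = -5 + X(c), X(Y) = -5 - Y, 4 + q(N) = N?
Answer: 340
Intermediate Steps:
q(N) = -4 + N
B(c) = -10 - c (B(c) = -5 + (-5 - c) = -10 - c)
11*31 + B(q(-5)) = 11*31 + (-10 - (-4 - 5)) = 341 + (-10 - 1*(-9)) = 341 + (-10 + 9) = 341 - 1 = 340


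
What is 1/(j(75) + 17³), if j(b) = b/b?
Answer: 1/4914 ≈ 0.00020350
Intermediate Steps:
j(b) = 1
1/(j(75) + 17³) = 1/(1 + 17³) = 1/(1 + 4913) = 1/4914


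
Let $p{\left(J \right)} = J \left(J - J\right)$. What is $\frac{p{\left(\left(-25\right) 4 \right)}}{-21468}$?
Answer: $0$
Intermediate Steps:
$p{\left(J \right)} = 0$ ($p{\left(J \right)} = J 0 = 0$)
$\frac{p{\left(\left(-25\right) 4 \right)}}{-21468} = \frac{0}{-21468} = 0 \left(- \frac{1}{21468}\right) = 0$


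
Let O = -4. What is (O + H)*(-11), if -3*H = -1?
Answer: 121/3 ≈ 40.333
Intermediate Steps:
H = ⅓ (H = -⅓*(-1) = ⅓ ≈ 0.33333)
(O + H)*(-11) = (-4 + ⅓)*(-11) = -11/3*(-11) = 121/3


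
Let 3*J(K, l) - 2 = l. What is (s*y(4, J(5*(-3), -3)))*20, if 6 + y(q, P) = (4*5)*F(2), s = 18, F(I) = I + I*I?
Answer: 41040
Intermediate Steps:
F(I) = I + I²
J(K, l) = ⅔ + l/3
y(q, P) = 114 (y(q, P) = -6 + (4*5)*(2*(1 + 2)) = -6 + 20*(2*3) = -6 + 20*6 = -6 + 120 = 114)
(s*y(4, J(5*(-3), -3)))*20 = (18*114)*20 = 2052*20 = 41040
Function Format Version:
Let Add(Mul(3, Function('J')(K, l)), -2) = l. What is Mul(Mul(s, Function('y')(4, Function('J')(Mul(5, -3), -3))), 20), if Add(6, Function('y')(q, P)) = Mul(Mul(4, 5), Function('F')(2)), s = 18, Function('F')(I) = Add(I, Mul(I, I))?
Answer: 41040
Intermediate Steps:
Function('F')(I) = Add(I, Pow(I, 2))
Function('J')(K, l) = Add(Rational(2, 3), Mul(Rational(1, 3), l))
Function('y')(q, P) = 114 (Function('y')(q, P) = Add(-6, Mul(Mul(4, 5), Mul(2, Add(1, 2)))) = Add(-6, Mul(20, Mul(2, 3))) = Add(-6, Mul(20, 6)) = Add(-6, 120) = 114)
Mul(Mul(s, Function('y')(4, Function('J')(Mul(5, -3), -3))), 20) = Mul(Mul(18, 114), 20) = Mul(2052, 20) = 41040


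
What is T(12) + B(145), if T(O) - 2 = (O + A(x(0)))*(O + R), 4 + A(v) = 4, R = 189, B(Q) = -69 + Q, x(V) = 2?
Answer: 2490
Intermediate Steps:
A(v) = 0 (A(v) = -4 + 4 = 0)
T(O) = 2 + O*(189 + O) (T(O) = 2 + (O + 0)*(O + 189) = 2 + O*(189 + O))
T(12) + B(145) = (2 + 12**2 + 189*12) + (-69 + 145) = (2 + 144 + 2268) + 76 = 2414 + 76 = 2490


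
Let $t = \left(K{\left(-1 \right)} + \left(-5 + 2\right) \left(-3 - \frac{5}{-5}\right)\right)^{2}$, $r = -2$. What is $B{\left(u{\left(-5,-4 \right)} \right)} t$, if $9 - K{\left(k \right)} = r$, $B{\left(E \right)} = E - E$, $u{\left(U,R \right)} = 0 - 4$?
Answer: $0$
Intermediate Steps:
$u{\left(U,R \right)} = -4$ ($u{\left(U,R \right)} = 0 - 4 = -4$)
$B{\left(E \right)} = 0$
$K{\left(k \right)} = 11$ ($K{\left(k \right)} = 9 - -2 = 9 + 2 = 11$)
$t = 289$ ($t = \left(11 + \left(-5 + 2\right) \left(-3 - \frac{5}{-5}\right)\right)^{2} = \left(11 - 3 \left(-3 - -1\right)\right)^{2} = \left(11 - 3 \left(-3 + 1\right)\right)^{2} = \left(11 - -6\right)^{2} = \left(11 + 6\right)^{2} = 17^{2} = 289$)
$B{\left(u{\left(-5,-4 \right)} \right)} t = 0 \cdot 289 = 0$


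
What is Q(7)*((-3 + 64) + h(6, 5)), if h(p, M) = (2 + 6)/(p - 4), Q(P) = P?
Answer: 455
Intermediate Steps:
h(p, M) = 8/(-4 + p)
Q(7)*((-3 + 64) + h(6, 5)) = 7*((-3 + 64) + 8/(-4 + 6)) = 7*(61 + 8/2) = 7*(61 + 8*(1/2)) = 7*(61 + 4) = 7*65 = 455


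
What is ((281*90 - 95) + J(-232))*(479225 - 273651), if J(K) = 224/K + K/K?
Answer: 150203876544/29 ≈ 5.1794e+9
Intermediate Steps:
J(K) = 1 + 224/K (J(K) = 224/K + 1 = 1 + 224/K)
((281*90 - 95) + J(-232))*(479225 - 273651) = ((281*90 - 95) + (224 - 232)/(-232))*(479225 - 273651) = ((25290 - 95) - 1/232*(-8))*205574 = (25195 + 1/29)*205574 = (730656/29)*205574 = 150203876544/29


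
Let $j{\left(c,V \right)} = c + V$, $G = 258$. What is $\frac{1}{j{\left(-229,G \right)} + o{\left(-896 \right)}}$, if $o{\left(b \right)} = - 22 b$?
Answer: $\frac{1}{19741} \approx 5.0656 \cdot 10^{-5}$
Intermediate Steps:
$j{\left(c,V \right)} = V + c$
$\frac{1}{j{\left(-229,G \right)} + o{\left(-896 \right)}} = \frac{1}{\left(258 - 229\right) - -19712} = \frac{1}{29 + 19712} = \frac{1}{19741}$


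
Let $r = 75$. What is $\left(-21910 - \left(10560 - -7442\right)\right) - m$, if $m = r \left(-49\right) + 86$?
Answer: $-36323$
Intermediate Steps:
$m = -3589$ ($m = 75 \left(-49\right) + 86 = -3675 + 86 = -3589$)
$\left(-21910 - \left(10560 - -7442\right)\right) - m = \left(-21910 - \left(10560 - -7442\right)\right) - -3589 = \left(-21910 - \left(10560 + 7442\right)\right) + 3589 = \left(-21910 - 18002\right) + 3589 = -39912 + 3589 = -36323$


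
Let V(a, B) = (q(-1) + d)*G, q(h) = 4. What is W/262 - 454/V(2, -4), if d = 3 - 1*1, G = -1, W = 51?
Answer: 59627/786 ≈ 75.861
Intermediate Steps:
d = 2 (d = 3 - 1 = 2)
V(a, B) = -6 (V(a, B) = (4 + 2)*(-1) = 6*(-1) = -6)
W/262 - 454/V(2, -4) = 51/262 - 454/(-6) = 51*(1/262) - 454*(-⅙) = 51/262 + 227/3 = 59627/786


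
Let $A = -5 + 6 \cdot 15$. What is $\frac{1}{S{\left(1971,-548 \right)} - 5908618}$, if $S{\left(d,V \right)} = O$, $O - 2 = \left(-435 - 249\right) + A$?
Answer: $- \frac{1}{5909215} \approx -1.6923 \cdot 10^{-7}$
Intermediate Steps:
$A = 85$ ($A = -5 + 90 = 85$)
$O = -597$ ($O = 2 + \left(\left(-435 - 249\right) + 85\right) = 2 + \left(-684 + 85\right) = 2 - 599 = -597$)
$S{\left(d,V \right)} = -597$
$\frac{1}{S{\left(1971,-548 \right)} - 5908618} = \frac{1}{-597 - 5908618} = \frac{1}{-5909215} = - \frac{1}{5909215}$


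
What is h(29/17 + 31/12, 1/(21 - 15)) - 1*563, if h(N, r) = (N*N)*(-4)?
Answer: -6623077/10404 ≈ -636.59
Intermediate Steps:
h(N, r) = -4*N² (h(N, r) = N²*(-4) = -4*N²)
h(29/17 + 31/12, 1/(21 - 15)) - 1*563 = -4*(29/17 + 31/12)² - 1*563 = -4*(29*(1/17) + 31*(1/12))² - 563 = -4*(29/17 + 31/12)² - 563 = -4*(875/204)² - 563 = -4*765625/41616 - 563 = -765625/10404 - 563 = -6623077/10404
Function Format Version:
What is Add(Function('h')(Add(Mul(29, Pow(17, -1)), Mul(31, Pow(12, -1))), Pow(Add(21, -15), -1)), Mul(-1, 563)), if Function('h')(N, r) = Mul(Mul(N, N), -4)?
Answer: Rational(-6623077, 10404) ≈ -636.59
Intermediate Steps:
Function('h')(N, r) = Mul(-4, Pow(N, 2)) (Function('h')(N, r) = Mul(Pow(N, 2), -4) = Mul(-4, Pow(N, 2)))
Add(Function('h')(Add(Mul(29, Pow(17, -1)), Mul(31, Pow(12, -1))), Pow(Add(21, -15), -1)), Mul(-1, 563)) = Add(Mul(-4, Pow(Add(Mul(29, Pow(17, -1)), Mul(31, Pow(12, -1))), 2)), Mul(-1, 563)) = Add(Mul(-4, Pow(Add(Mul(29, Rational(1, 17)), Mul(31, Rational(1, 12))), 2)), -563) = Add(Mul(-4, Pow(Add(Rational(29, 17), Rational(31, 12)), 2)), -563) = Add(Mul(-4, Pow(Rational(875, 204), 2)), -563) = Add(Mul(-4, Rational(765625, 41616)), -563) = Add(Rational(-765625, 10404), -563) = Rational(-6623077, 10404)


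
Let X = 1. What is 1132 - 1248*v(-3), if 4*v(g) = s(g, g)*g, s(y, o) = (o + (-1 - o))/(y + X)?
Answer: 1600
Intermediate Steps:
s(y, o) = -1/(1 + y) (s(y, o) = (o + (-1 - o))/(y + 1) = -1/(1 + y))
v(g) = -g/(4*(1 + g)) (v(g) = ((-1/(1 + g))*g)/4 = (-g/(1 + g))/4 = -g/(4*(1 + g)))
1132 - 1248*v(-3) = 1132 - (-1248)*(-3)/(4 + 4*(-3)) = 1132 - (-1248)*(-3)/(4 - 12) = 1132 - (-1248)*(-3)/(-8) = 1132 - (-1248)*(-3)*(-1)/8 = 1132 - 1248*(-3/8) = 1132 + 468 = 1600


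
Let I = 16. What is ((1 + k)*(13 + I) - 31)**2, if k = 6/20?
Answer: 4489/100 ≈ 44.890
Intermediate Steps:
k = 3/10 (k = 6*(1/20) = 3/10 ≈ 0.30000)
((1 + k)*(13 + I) - 31)**2 = ((1 + 3/10)*(13 + 16) - 31)**2 = ((13/10)*29 - 31)**2 = (377/10 - 31)**2 = (67/10)**2 = 4489/100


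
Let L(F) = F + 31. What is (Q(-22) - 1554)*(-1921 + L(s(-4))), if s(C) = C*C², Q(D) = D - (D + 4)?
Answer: 3044332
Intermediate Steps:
Q(D) = -4 (Q(D) = D - (4 + D) = D + (-4 - D) = -4)
s(C) = C³
L(F) = 31 + F
(Q(-22) - 1554)*(-1921 + L(s(-4))) = (-4 - 1554)*(-1921 + (31 + (-4)³)) = -1558*(-1921 + (31 - 64)) = -1558*(-1921 - 33) = -1558*(-1954) = 3044332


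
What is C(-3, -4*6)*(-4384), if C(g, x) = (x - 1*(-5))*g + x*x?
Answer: -2775072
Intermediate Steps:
C(g, x) = x² + g*(5 + x) (C(g, x) = (x + 5)*g + x² = (5 + x)*g + x² = g*(5 + x) + x² = x² + g*(5 + x))
C(-3, -4*6)*(-4384) = ((-4*6)² + 5*(-3) - (-12)*6)*(-4384) = ((-24)² - 15 - 3*(-24))*(-4384) = (576 - 15 + 72)*(-4384) = 633*(-4384) = -2775072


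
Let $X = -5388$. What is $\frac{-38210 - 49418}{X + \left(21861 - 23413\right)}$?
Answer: $\frac{21907}{1735} \approx 12.627$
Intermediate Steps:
$\frac{-38210 - 49418}{X + \left(21861 - 23413\right)} = \frac{-38210 - 49418}{-5388 + \left(21861 - 23413\right)} = - \frac{87628}{-5388 + \left(21861 - 23413\right)} = - \frac{87628}{-5388 - 1552} = - \frac{87628}{-6940} = \left(-87628\right) \left(- \frac{1}{6940}\right) = \frac{21907}{1735}$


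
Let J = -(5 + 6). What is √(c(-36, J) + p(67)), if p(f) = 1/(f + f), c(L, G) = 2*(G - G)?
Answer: √134/134 ≈ 0.086387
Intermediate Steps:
J = -11 (J = -1*11 = -11)
c(L, G) = 0 (c(L, G) = 2*0 = 0)
p(f) = 1/(2*f)
√(c(-36, J) + p(67)) = √(0 + (½)/67) = √(0 + (½)*(1/67)) = √(0 + 1/134) = √(1/134) = √134/134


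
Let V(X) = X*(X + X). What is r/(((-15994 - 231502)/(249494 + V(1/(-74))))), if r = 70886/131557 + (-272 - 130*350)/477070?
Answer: -2373477913513899271/5316278326763332940 ≈ -0.44646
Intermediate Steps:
V(X) = 2*X² (V(X) = X*(2*X) = 2*X²)
r = 13897978508/31380948995 (r = 70886*(1/131557) + (-272 - 45500)*(1/477070) = 70886/131557 - 45772*1/477070 = 70886/131557 - 22886/238535 = 13897978508/31380948995 ≈ 0.44288)
r/(((-15994 - 231502)/(249494 + V(1/(-74))))) = 13897978508/(31380948995*(((-15994 - 231502)/(249494 + 2*(1/(-74))²)))) = 13897978508/(31380948995*((-247496/(249494 + 2*(-1/74)²)))) = 13897978508/(31380948995*((-247496/(249494 + 2*(1/5476))))) = 13897978508/(31380948995*((-247496/(249494 + 1/2738)))) = 13897978508/(31380948995*((-247496/683114573/2738))) = 13897978508/(31380948995*((-247496*2738/683114573))) = 13897978508/(31380948995*(-677644048/683114573)) = (13897978508/31380948995)*(-683114573/677644048) = -2373477913513899271/5316278326763332940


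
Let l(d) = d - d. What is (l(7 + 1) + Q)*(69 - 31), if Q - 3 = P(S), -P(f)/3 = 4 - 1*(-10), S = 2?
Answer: -1482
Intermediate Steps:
P(f) = -42 (P(f) = -3*(4 - 1*(-10)) = -3*(4 + 10) = -3*14 = -42)
Q = -39 (Q = 3 - 42 = -39)
l(d) = 0
(l(7 + 1) + Q)*(69 - 31) = (0 - 39)*(69 - 31) = -39*38 = -1482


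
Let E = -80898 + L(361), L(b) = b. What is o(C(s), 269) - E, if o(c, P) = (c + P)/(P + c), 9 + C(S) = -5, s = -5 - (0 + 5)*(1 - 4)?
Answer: 80538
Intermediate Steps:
s = 10 (s = -5 - 5*(-3) = -5 - 1*(-15) = -5 + 15 = 10)
C(S) = -14 (C(S) = -9 - 5 = -14)
o(c, P) = 1 (o(c, P) = (P + c)/(P + c) = 1)
E = -80537 (E = -80898 + 361 = -80537)
o(C(s), 269) - E = 1 - 1*(-80537) = 1 + 80537 = 80538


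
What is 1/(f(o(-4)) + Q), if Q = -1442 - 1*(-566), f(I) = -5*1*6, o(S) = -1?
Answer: -1/906 ≈ -0.0011038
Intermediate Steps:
f(I) = -30 (f(I) = -5*6 = -30)
Q = -876 (Q = -1442 + 566 = -876)
1/(f(o(-4)) + Q) = 1/(-30 - 876) = 1/(-906) = -1/906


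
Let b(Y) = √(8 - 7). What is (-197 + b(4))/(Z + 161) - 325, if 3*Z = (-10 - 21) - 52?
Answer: -32647/100 ≈ -326.47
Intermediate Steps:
b(Y) = 1 (b(Y) = √1 = 1)
Z = -83/3 (Z = ((-10 - 21) - 52)/3 = (-31 - 52)/3 = (⅓)*(-83) = -83/3 ≈ -27.667)
(-197 + b(4))/(Z + 161) - 325 = (-197 + 1)/(-83/3 + 161) - 325 = -196/400/3 - 325 = -196*3/400 - 325 = -147/100 - 325 = -32647/100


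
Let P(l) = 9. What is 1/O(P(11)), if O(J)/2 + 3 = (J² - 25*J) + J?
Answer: -1/276 ≈ -0.0036232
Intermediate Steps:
O(J) = -6 - 48*J + 2*J² (O(J) = -6 + 2*((J² - 25*J) + J) = -6 + 2*(J² - 24*J) = -6 + (-48*J + 2*J²) = -6 - 48*J + 2*J²)
1/O(P(11)) = 1/(-6 - 48*9 + 2*9²) = 1/(-6 - 432 + 2*81) = 1/(-6 - 432 + 162) = 1/(-276) = -1/276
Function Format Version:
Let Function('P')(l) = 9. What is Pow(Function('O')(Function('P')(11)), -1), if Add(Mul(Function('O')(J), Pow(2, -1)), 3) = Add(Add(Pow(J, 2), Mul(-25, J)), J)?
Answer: Rational(-1, 276) ≈ -0.0036232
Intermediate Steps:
Function('O')(J) = Add(-6, Mul(-48, J), Mul(2, Pow(J, 2))) (Function('O')(J) = Add(-6, Mul(2, Add(Add(Pow(J, 2), Mul(-25, J)), J))) = Add(-6, Mul(2, Add(Pow(J, 2), Mul(-24, J)))) = Add(-6, Add(Mul(-48, J), Mul(2, Pow(J, 2)))) = Add(-6, Mul(-48, J), Mul(2, Pow(J, 2))))
Pow(Function('O')(Function('P')(11)), -1) = Pow(Add(-6, Mul(-48, 9), Mul(2, Pow(9, 2))), -1) = Pow(Add(-6, -432, Mul(2, 81)), -1) = Pow(Add(-6, -432, 162), -1) = Pow(-276, -1) = Rational(-1, 276)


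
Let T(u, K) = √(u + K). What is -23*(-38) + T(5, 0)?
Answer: 874 + √5 ≈ 876.24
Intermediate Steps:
T(u, K) = √(K + u)
-23*(-38) + T(5, 0) = -23*(-38) + √(0 + 5) = 874 + √5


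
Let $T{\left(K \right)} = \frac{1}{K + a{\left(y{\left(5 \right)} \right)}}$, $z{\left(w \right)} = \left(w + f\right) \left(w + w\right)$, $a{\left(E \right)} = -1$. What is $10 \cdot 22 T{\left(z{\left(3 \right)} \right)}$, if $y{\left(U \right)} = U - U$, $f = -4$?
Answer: $- \frac{220}{7} \approx -31.429$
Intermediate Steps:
$y{\left(U \right)} = 0$
$z{\left(w \right)} = 2 w \left(-4 + w\right)$ ($z{\left(w \right)} = \left(w - 4\right) \left(w + w\right) = \left(-4 + w\right) 2 w = 2 w \left(-4 + w\right)$)
$T{\left(K \right)} = \frac{1}{-1 + K}$ ($T{\left(K \right)} = \frac{1}{K - 1} = \frac{1}{-1 + K}$)
$10 \cdot 22 T{\left(z{\left(3 \right)} \right)} = \frac{10 \cdot 22}{-1 + 2 \cdot 3 \left(-4 + 3\right)} = \frac{220}{-1 + 2 \cdot 3 \left(-1\right)} = \frac{220}{-1 - 6} = \frac{220}{-7} = 220 \left(- \frac{1}{7}\right) = - \frac{220}{7}$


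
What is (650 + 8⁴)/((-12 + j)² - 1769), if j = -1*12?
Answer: -4746/1193 ≈ -3.9782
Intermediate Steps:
j = -12
(650 + 8⁴)/((-12 + j)² - 1769) = (650 + 8⁴)/((-12 - 12)² - 1769) = (650 + 4096)/((-24)² - 1769) = 4746/(576 - 1769) = 4746/(-1193) = 4746*(-1/1193) = -4746/1193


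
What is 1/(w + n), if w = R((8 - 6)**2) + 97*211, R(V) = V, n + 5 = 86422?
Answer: 1/106888 ≈ 9.3556e-6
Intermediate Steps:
n = 86417 (n = -5 + 86422 = 86417)
w = 20471 (w = (8 - 6)**2 + 97*211 = 2**2 + 20467 = 4 + 20467 = 20471)
1/(w + n) = 1/(20471 + 86417) = 1/106888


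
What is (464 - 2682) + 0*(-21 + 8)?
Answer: -2218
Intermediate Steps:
(464 - 2682) + 0*(-21 + 8) = -2218 + 0*(-13) = -2218 + 0 = -2218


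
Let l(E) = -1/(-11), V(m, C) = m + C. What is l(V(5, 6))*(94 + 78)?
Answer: 172/11 ≈ 15.636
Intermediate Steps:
V(m, C) = C + m
l(E) = 1/11 (l(E) = -1*(-1/11) = 1/11)
l(V(5, 6))*(94 + 78) = (94 + 78)/11 = (1/11)*172 = 172/11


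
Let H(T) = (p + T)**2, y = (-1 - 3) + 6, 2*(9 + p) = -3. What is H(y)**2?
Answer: 83521/16 ≈ 5220.1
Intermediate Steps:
p = -21/2 (p = -9 + (1/2)*(-3) = -9 - 3/2 = -21/2 ≈ -10.500)
y = 2 (y = -4 + 6 = 2)
H(T) = (-21/2 + T)**2
H(y)**2 = ((-21 + 2*2)**2/4)**2 = ((-21 + 4)**2/4)**2 = ((1/4)*(-17)**2)**2 = ((1/4)*289)**2 = (289/4)**2 = 83521/16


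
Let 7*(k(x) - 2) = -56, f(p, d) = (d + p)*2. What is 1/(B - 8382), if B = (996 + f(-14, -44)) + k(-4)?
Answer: -1/7508 ≈ -0.00013319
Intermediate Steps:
f(p, d) = 2*d + 2*p
k(x) = -6 (k(x) = 2 + (1/7)*(-56) = 2 - 8 = -6)
B = 874 (B = (996 + (2*(-44) + 2*(-14))) - 6 = (996 + (-88 - 28)) - 6 = (996 - 116) - 6 = 880 - 6 = 874)
1/(B - 8382) = 1/(874 - 8382) = 1/(-7508) = -1/7508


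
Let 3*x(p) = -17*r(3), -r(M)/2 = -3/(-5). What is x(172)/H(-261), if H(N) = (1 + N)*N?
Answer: 17/169650 ≈ 0.00010021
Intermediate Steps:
r(M) = -6/5 (r(M) = -(-6)/(-5) = -(-6)*(-1)/5 = -2*3/5 = -6/5)
x(p) = 34/5 (x(p) = (-17*(-6/5))/3 = (1/3)*(102/5) = 34/5)
H(N) = N*(1 + N)
x(172)/H(-261) = 34/(5*((-261*(1 - 261)))) = 34/(5*((-261*(-260)))) = (34/5)/67860 = (34/5)*(1/67860) = 17/169650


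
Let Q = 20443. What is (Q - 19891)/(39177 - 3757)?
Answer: 6/385 ≈ 0.015584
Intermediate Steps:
(Q - 19891)/(39177 - 3757) = (20443 - 19891)/(39177 - 3757) = 552/35420 = 552*(1/35420) = 6/385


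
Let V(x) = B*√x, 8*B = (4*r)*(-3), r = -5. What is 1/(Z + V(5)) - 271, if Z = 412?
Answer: -183695973/677851 - 30*√5/677851 ≈ -271.00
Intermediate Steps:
B = 15/2 (B = ((4*(-5))*(-3))/8 = (-20*(-3))/8 = (⅛)*60 = 15/2 ≈ 7.5000)
V(x) = 15*√x/2
1/(Z + V(5)) - 271 = 1/(412 + 15*√5/2) - 271 = -271 + 1/(412 + 15*√5/2)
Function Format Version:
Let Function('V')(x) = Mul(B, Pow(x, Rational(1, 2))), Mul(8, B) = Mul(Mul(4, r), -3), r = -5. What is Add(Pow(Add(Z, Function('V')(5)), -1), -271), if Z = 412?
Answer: Add(Rational(-183695973, 677851), Mul(Rational(-30, 677851), Pow(5, Rational(1, 2)))) ≈ -271.00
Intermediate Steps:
B = Rational(15, 2) (B = Mul(Rational(1, 8), Mul(Mul(4, -5), -3)) = Mul(Rational(1, 8), Mul(-20, -3)) = Mul(Rational(1, 8), 60) = Rational(15, 2) ≈ 7.5000)
Function('V')(x) = Mul(Rational(15, 2), Pow(x, Rational(1, 2)))
Add(Pow(Add(Z, Function('V')(5)), -1), -271) = Add(Pow(Add(412, Mul(Rational(15, 2), Pow(5, Rational(1, 2)))), -1), -271) = Add(-271, Pow(Add(412, Mul(Rational(15, 2), Pow(5, Rational(1, 2)))), -1))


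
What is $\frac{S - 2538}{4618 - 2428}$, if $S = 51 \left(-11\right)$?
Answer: $- \frac{1033}{730} \approx -1.4151$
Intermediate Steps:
$S = -561$
$\frac{S - 2538}{4618 - 2428} = \frac{-561 - 2538}{4618 - 2428} = - \frac{3099}{2190} = \left(-3099\right) \frac{1}{2190} = - \frac{1033}{730}$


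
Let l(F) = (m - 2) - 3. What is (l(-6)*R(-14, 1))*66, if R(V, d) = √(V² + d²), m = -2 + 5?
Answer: -132*√197 ≈ -1852.7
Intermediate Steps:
m = 3
l(F) = -2 (l(F) = (3 - 2) - 3 = 1 - 3 = -2)
(l(-6)*R(-14, 1))*66 = -2*√((-14)² + 1²)*66 = -2*√(196 + 1)*66 = -2*√197*66 = -132*√197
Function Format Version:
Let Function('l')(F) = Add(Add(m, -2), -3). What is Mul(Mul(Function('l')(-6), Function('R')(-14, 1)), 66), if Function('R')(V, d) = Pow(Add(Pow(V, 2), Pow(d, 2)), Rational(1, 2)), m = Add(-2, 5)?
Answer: Mul(-132, Pow(197, Rational(1, 2))) ≈ -1852.7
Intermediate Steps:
m = 3
Function('l')(F) = -2 (Function('l')(F) = Add(Add(3, -2), -3) = Add(1, -3) = -2)
Mul(Mul(Function('l')(-6), Function('R')(-14, 1)), 66) = Mul(Mul(-2, Pow(Add(Pow(-14, 2), Pow(1, 2)), Rational(1, 2))), 66) = Mul(Mul(-2, Pow(Add(196, 1), Rational(1, 2))), 66) = Mul(Mul(-2, Pow(197, Rational(1, 2))), 66) = Mul(-132, Pow(197, Rational(1, 2)))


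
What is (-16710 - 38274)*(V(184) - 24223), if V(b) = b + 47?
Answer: 1319176128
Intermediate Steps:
V(b) = 47 + b
(-16710 - 38274)*(V(184) - 24223) = (-16710 - 38274)*((47 + 184) - 24223) = -54984*(231 - 24223) = -54984*(-23992) = 1319176128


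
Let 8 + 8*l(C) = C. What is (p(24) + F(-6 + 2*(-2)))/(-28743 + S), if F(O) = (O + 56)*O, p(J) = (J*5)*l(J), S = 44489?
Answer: -110/7873 ≈ -0.013972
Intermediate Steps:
l(C) = -1 + C/8
p(J) = 5*J*(-1 + J/8) (p(J) = (J*5)*(-1 + J/8) = (5*J)*(-1 + J/8) = 5*J*(-1 + J/8))
F(O) = O*(56 + O) (F(O) = (56 + O)*O = O*(56 + O))
(p(24) + F(-6 + 2*(-2)))/(-28743 + S) = ((5/8)*24*(-8 + 24) + (-6 + 2*(-2))*(56 + (-6 + 2*(-2))))/(-28743 + 44489) = ((5/8)*24*16 + (-6 - 4)*(56 + (-6 - 4)))/15746 = (240 - 10*(56 - 10))*(1/15746) = (240 - 10*46)*(1/15746) = (240 - 460)*(1/15746) = -220*1/15746 = -110/7873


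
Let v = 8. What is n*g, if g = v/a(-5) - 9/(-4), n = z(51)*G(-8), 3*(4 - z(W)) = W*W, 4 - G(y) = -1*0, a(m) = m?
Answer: -11219/5 ≈ -2243.8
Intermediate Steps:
G(y) = 4 (G(y) = 4 - (-1)*0 = 4 - 1*0 = 4 + 0 = 4)
z(W) = 4 - W²/3 (z(W) = 4 - W*W/3 = 4 - W²/3)
n = -3452 (n = (4 - ⅓*51²)*4 = (4 - ⅓*2601)*4 = (4 - 867)*4 = -863*4 = -3452)
g = 13/20 (g = 8/(-5) - 9/(-4) = 8*(-⅕) - 9*(-¼) = -8/5 + 9/4 = 13/20 ≈ 0.65000)
n*g = -3452*13/20 = -11219/5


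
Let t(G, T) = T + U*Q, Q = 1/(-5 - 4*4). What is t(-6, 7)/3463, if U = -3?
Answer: 50/24241 ≈ 0.0020626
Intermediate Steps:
Q = -1/21 (Q = 1/(-5 - 16) = 1/(-21) = -1/21 ≈ -0.047619)
t(G, T) = ⅐ + T (t(G, T) = T - 3*(-1/21) = T + ⅐ = ⅐ + T)
t(-6, 7)/3463 = (⅐ + 7)/3463 = (50/7)*(1/3463) = 50/24241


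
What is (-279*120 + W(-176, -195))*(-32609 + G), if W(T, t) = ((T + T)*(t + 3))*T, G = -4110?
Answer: 437993925816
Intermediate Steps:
W(T, t) = 2*T**2*(3 + t) (W(T, t) = ((2*T)*(3 + t))*T = (2*T*(3 + t))*T = 2*T**2*(3 + t))
(-279*120 + W(-176, -195))*(-32609 + G) = (-279*120 + 2*(-176)**2*(3 - 195))*(-32609 - 4110) = (-33480 + 2*30976*(-192))*(-36719) = (-33480 - 11894784)*(-36719) = -11928264*(-36719) = 437993925816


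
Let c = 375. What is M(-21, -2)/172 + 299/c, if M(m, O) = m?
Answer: 43553/64500 ≈ 0.67524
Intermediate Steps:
M(-21, -2)/172 + 299/c = -21/172 + 299/375 = 43553/64500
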